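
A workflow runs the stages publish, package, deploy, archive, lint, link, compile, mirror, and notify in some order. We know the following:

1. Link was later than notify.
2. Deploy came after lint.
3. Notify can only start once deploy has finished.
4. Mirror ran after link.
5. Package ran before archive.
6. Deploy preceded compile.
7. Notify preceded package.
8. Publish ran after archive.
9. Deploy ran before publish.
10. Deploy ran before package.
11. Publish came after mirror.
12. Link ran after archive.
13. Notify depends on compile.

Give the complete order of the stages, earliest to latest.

The constraints fix every adjacent pair, so only one ordering works:
lint → deploy → compile → notify → package → archive → link → mirror → publish.

lint, deploy, compile, notify, package, archive, link, mirror, publish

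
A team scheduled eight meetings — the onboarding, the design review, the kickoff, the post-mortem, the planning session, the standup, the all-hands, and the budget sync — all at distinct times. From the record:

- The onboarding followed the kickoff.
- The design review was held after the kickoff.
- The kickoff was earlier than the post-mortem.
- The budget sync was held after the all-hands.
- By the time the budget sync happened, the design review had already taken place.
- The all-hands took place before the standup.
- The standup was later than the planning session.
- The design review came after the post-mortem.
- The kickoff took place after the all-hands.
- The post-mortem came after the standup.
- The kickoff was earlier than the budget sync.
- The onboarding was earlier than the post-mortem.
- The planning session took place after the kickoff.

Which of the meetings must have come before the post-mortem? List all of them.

the all-hands, the kickoff, the onboarding, the planning session, the standup

Directly stated before the post-mortem: the kickoff, the onboarding, and the standup.
The all-hands reaches the post-mortem via the all-hands → the kickoff → the post-mortem.
The planning session reaches the post-mortem via the planning session → the standup → the post-mortem.
No chain forces the design review (or any of the others) ahead of the post-mortem.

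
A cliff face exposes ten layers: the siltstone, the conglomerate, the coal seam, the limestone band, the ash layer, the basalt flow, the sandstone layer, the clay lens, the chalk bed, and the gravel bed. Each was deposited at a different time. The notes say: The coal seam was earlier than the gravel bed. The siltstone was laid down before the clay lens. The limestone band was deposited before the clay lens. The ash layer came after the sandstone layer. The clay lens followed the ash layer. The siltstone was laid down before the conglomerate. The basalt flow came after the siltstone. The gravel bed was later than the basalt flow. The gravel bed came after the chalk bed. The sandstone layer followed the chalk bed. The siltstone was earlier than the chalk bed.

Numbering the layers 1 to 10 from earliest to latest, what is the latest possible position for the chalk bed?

The chalk bed must come before the ash layer, the clay lens, the gravel bed, and the sandstone layer — 4 layers forced after it.
Everything else can be placed before the chalk bed in some valid order, so the chalk bed can sit as late as position 10 − 4 = 6.

6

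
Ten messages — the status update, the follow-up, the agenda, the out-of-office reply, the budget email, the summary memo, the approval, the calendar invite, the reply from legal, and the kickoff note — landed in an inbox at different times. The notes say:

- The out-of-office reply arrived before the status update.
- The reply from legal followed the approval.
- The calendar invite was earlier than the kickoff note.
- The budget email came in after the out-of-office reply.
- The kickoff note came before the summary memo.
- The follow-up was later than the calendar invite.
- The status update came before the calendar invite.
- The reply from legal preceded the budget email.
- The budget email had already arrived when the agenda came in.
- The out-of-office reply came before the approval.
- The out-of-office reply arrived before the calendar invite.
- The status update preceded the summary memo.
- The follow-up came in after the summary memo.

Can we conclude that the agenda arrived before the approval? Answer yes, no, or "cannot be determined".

Tracing the constraints gives the approval → the reply from legal → the budget email → the agenda, so the approval must come before the agenda.
That means the agenda cannot be before the approval.

no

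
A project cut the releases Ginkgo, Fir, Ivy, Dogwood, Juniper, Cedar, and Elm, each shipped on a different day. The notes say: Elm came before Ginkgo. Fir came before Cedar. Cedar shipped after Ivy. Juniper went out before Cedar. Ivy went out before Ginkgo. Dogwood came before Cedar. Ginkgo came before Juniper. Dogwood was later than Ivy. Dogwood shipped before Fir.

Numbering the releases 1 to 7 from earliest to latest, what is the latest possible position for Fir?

6

Fir must come before Cedar — 1 release forced after it.
Everything else can be placed before Fir in some valid order, so Fir can sit as late as position 7 − 1 = 6.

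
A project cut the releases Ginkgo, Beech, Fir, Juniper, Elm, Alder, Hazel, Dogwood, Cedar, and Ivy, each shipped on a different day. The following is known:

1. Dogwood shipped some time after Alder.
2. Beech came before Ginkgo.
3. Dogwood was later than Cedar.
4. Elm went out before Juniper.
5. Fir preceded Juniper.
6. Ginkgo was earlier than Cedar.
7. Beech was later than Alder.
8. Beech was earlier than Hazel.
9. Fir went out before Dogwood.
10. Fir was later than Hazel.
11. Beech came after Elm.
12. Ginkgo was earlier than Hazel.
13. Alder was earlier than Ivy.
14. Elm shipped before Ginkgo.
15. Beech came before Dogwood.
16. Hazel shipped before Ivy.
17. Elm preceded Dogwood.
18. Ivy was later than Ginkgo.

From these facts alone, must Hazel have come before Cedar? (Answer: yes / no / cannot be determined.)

No chain of stated constraints runs from Hazel to Cedar, and none runs from Cedar to Hazel either.
So the relative order of Hazel and Cedar is not fixed by the given facts.

cannot be determined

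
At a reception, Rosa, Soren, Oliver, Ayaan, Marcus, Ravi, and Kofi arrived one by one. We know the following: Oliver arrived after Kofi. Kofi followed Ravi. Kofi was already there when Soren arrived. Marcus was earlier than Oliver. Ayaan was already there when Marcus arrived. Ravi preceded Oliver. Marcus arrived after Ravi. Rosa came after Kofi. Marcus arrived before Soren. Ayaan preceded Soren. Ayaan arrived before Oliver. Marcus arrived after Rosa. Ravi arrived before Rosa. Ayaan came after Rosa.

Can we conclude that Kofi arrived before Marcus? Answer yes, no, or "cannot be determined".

yes

Chain the constraints: Kofi → Rosa → Marcus. Each link is directly stated, so Kofi comes before Marcus.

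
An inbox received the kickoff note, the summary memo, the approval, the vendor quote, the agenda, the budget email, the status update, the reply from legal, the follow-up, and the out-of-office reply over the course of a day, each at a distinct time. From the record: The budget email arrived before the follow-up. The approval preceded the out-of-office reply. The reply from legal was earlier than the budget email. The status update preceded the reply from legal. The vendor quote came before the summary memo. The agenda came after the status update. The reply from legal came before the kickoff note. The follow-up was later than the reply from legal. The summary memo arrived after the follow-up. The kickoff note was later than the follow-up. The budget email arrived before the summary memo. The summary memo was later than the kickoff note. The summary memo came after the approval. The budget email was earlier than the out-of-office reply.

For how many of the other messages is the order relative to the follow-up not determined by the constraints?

Forced before the follow-up: the budget email, the reply from legal, and the status update; forced after the follow-up: the kickoff note and the summary memo.
That leaves the agenda, the approval, the out-of-office reply, and the vendor quote with no forced order relative to the follow-up — 4.

4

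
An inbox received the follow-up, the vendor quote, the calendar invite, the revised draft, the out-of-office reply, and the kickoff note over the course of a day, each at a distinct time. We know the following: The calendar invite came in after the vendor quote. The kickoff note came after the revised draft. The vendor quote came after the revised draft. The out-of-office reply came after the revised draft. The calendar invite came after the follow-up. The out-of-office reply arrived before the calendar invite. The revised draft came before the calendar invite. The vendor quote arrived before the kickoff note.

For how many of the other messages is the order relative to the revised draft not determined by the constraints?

1

Forced after the revised draft: the calendar invite, the kickoff note, the out-of-office reply, and the vendor quote.
That leaves the follow-up with no forced order relative to the revised draft — 1.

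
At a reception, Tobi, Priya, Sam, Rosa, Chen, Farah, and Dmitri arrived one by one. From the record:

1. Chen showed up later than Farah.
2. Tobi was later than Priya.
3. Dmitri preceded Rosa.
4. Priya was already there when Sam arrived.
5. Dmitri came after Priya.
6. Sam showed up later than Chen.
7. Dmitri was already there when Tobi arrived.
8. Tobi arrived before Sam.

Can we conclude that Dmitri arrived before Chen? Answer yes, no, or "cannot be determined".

cannot be determined

No chain of stated constraints runs from Dmitri to Chen, and none runs from Chen to Dmitri either.
So the relative order of Dmitri and Chen is not fixed by the given facts.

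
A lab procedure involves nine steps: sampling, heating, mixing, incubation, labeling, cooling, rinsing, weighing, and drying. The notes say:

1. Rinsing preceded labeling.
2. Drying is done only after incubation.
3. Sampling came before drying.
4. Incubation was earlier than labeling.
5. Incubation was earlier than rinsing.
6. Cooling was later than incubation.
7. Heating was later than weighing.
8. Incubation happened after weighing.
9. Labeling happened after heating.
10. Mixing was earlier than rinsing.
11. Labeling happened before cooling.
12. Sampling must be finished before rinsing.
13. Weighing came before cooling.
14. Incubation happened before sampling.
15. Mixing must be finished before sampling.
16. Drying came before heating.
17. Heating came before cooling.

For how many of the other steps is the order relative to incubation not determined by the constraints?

1

Forced before incubation: weighing; forced after incubation: cooling, drying, heating, labeling, rinsing, and sampling.
That leaves mixing with no forced order relative to incubation — 1.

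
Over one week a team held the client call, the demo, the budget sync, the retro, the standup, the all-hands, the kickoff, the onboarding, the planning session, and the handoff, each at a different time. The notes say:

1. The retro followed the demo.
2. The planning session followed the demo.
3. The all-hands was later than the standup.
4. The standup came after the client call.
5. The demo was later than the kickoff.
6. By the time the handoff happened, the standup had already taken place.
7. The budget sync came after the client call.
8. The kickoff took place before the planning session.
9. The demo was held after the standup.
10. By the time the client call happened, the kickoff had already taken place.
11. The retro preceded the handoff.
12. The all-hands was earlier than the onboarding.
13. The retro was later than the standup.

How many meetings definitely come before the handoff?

Directly stated before the handoff: the retro and the standup.
The client call reaches the handoff via the client call → the standup → the handoff.
The demo reaches the handoff via the demo → the retro → the handoff.
The kickoff reaches the handoff via the kickoff → the demo → the retro → the handoff.
No chain forces the onboarding (or any of the others) ahead of the handoff.
That's the client call, the demo, the kickoff, the retro, and the standup — 5 in all.

5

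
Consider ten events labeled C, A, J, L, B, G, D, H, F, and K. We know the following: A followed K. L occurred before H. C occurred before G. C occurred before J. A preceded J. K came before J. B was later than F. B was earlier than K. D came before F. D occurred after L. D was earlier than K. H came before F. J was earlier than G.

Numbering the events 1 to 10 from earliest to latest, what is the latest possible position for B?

6

B must come before A, G, J, and K — 4 events forced after it.
Everything else can be placed before B in some valid order, so B can sit as late as position 10 − 4 = 6.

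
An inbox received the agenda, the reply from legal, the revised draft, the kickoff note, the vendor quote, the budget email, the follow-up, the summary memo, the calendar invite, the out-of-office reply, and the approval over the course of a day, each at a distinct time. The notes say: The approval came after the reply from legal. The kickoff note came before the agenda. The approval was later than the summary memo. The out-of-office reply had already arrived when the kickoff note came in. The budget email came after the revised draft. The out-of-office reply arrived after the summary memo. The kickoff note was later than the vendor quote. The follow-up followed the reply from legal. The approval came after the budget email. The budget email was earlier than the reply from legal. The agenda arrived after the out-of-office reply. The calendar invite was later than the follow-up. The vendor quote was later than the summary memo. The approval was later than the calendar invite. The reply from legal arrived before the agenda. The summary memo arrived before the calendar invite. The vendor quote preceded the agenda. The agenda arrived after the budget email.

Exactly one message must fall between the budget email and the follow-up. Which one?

the reply from legal

Tracing the constraints gives the budget email → the reply from legal → the follow-up, so the reply from legal sits after the budget email and before the follow-up.
No other message is forced both after the budget email and before the follow-up.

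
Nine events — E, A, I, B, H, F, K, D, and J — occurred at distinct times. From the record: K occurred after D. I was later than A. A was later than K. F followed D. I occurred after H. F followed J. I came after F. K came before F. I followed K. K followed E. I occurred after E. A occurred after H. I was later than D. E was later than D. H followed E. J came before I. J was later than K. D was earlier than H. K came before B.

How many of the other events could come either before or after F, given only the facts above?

Forced before F: D, E, J, and K; forced after F: I.
That leaves A, B, and H with no forced order relative to F — 3.

3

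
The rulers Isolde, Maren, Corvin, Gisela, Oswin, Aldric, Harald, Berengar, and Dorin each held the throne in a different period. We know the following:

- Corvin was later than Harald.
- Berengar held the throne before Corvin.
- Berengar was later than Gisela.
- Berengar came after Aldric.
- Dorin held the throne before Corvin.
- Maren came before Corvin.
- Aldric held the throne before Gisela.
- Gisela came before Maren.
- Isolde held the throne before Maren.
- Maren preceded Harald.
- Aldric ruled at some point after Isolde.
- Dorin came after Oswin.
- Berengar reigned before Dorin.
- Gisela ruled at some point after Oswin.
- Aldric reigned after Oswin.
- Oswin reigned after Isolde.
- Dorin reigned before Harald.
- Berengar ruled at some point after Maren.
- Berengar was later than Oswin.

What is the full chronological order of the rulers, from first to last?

Isolde, Oswin, Aldric, Gisela, Maren, Berengar, Dorin, Harald, Corvin

The constraints fix every adjacent pair, so only one ordering works:
Isolde → Oswin → Aldric → Gisela → Maren → Berengar → Dorin → Harald → Corvin.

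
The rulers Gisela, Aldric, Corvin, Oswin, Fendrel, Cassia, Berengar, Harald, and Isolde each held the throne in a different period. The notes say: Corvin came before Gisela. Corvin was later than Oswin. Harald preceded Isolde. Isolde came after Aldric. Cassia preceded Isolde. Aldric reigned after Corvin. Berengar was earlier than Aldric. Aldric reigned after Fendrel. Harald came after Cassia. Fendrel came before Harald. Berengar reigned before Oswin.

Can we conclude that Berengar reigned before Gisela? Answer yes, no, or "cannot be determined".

yes

Chain the constraints: Berengar → Oswin → Corvin → Gisela. Each link is directly stated, so Berengar comes before Gisela.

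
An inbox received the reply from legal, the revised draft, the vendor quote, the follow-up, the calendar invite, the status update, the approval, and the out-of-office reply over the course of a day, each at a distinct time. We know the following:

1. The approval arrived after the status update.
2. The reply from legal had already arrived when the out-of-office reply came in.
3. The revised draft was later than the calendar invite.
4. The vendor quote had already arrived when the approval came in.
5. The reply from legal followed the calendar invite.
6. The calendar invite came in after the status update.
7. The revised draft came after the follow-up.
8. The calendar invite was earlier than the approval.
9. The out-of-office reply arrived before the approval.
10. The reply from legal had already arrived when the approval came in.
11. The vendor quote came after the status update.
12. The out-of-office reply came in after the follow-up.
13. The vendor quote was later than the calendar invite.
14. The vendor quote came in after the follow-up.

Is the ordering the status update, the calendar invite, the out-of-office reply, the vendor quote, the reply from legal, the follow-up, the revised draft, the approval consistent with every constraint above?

The constraints require the reply from legal before the out-of-office reply, but in the proposed sequence the out-of-office reply appears ahead of the reply from legal. That one violation is enough.

no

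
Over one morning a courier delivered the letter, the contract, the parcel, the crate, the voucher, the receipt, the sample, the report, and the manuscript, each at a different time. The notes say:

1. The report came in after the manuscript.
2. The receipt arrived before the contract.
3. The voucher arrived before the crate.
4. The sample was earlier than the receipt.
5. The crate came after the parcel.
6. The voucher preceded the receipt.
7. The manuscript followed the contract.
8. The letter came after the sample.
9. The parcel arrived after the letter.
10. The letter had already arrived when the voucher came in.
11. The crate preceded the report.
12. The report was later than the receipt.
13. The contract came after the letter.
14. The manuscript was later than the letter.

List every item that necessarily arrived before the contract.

the letter, the receipt, the sample, the voucher

Directly stated before the contract: the letter and the receipt.
The sample reaches the contract via the sample → the letter → the contract.
The voucher reaches the contract via the voucher → the receipt → the contract.
No chain forces the manuscript (or any of the others) ahead of the contract.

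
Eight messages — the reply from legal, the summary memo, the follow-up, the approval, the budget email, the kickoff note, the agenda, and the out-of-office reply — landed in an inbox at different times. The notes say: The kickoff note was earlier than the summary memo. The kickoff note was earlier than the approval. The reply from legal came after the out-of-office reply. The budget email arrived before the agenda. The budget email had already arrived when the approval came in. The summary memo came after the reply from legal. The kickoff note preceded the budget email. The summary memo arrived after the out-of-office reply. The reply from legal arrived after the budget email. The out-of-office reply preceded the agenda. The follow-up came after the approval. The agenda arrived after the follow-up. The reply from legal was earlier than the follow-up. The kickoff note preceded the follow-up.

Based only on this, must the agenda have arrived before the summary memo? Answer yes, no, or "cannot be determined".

No chain of stated constraints runs from the agenda to the summary memo, and none runs from the summary memo to the agenda either.
So the relative order of the agenda and the summary memo is not fixed by the given facts.

cannot be determined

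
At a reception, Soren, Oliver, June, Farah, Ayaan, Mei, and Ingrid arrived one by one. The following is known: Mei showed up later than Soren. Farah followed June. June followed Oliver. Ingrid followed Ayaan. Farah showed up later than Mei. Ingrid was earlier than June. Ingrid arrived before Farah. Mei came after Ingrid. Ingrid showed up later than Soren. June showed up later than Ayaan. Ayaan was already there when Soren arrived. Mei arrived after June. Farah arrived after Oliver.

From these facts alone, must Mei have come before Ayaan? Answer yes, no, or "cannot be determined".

no

Tracing the constraints gives Ayaan → June → Mei, so Ayaan must come before Mei.
That means Mei cannot be before Ayaan.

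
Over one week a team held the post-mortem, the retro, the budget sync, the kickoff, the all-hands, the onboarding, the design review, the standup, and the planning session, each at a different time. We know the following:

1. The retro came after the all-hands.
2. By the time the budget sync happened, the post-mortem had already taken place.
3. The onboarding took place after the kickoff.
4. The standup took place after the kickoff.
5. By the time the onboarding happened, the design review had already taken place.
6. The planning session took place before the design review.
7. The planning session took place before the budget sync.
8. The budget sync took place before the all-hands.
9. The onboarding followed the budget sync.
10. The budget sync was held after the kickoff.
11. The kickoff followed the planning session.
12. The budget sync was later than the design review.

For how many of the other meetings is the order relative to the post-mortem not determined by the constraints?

4

Forced after the post-mortem: the all-hands, the budget sync, the onboarding, and the retro.
That leaves the design review, the kickoff, the planning session, and the standup with no forced order relative to the post-mortem — 4.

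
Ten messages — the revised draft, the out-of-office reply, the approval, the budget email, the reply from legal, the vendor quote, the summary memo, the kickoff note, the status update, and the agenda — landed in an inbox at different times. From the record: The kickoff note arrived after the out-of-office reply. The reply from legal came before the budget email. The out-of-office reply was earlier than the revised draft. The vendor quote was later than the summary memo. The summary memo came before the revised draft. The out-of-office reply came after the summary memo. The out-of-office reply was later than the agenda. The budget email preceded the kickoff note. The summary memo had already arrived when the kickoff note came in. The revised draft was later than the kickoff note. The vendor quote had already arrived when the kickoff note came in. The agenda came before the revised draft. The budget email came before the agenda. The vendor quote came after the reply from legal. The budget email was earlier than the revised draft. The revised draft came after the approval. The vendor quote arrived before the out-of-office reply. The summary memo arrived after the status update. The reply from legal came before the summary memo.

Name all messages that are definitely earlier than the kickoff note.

Directly stated before the kickoff note: the budget email, the out-of-office reply, the summary memo, and the vendor quote.
The agenda reaches the kickoff note via the agenda → the out-of-office reply → the kickoff note.
The reply from legal reaches the kickoff note via the reply from legal → the summary memo → the kickoff note.
The status update reaches the kickoff note via the status update → the summary memo → the kickoff note.

the agenda, the budget email, the out-of-office reply, the reply from legal, the status update, the summary memo, the vendor quote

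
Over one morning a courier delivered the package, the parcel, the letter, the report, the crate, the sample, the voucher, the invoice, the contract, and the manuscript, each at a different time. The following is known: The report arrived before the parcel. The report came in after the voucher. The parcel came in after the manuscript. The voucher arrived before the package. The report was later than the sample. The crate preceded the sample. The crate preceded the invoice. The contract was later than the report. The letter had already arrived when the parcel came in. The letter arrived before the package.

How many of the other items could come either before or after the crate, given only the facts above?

4

Forced after the crate: the contract, the invoice, the parcel, the report, and the sample.
That leaves the letter, the manuscript, the package, and the voucher with no forced order relative to the crate — 4.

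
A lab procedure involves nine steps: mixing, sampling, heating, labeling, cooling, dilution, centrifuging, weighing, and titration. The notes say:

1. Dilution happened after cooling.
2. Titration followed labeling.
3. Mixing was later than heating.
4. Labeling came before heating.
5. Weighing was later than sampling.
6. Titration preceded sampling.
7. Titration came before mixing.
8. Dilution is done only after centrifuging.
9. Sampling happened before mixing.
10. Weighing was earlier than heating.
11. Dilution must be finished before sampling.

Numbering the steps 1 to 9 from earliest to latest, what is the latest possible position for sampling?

6

Sampling must come before heating, mixing, and weighing — 3 steps forced after it.
Everything else can be placed before sampling in some valid order, so sampling can sit as late as position 9 − 3 = 6.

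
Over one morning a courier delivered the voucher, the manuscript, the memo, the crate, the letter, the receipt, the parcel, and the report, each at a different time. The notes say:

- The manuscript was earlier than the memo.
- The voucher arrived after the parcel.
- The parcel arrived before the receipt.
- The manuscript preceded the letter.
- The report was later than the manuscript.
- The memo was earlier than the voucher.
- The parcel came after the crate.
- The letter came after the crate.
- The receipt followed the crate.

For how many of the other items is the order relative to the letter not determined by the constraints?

5

Forced before the letter: the crate and the manuscript.
That leaves the memo, the parcel, the receipt, the report, and the voucher with no forced order relative to the letter — 5.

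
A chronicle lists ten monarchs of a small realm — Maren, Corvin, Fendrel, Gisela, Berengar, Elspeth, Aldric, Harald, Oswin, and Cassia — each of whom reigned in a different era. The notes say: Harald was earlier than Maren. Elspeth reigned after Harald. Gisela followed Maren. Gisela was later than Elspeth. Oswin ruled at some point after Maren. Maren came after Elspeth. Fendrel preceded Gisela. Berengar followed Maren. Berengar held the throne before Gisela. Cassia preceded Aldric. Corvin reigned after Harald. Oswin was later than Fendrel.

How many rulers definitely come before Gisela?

Directly stated before Gisela: Berengar, Elspeth, Fendrel, and Maren.
Harald reaches Gisela via Harald → Elspeth → Gisela.
That's Berengar, Elspeth, Fendrel, Harald, and Maren — 5 in all.

5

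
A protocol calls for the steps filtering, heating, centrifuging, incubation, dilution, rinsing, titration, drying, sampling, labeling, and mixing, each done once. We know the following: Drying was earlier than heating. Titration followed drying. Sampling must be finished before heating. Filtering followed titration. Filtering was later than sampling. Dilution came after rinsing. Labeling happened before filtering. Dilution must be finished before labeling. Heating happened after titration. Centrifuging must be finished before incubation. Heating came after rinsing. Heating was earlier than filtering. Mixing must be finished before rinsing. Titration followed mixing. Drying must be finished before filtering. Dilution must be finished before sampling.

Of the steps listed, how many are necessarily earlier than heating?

Directly stated before heating: drying, rinsing, sampling, and titration.
Dilution reaches heating via dilution → sampling → heating.
Mixing reaches heating via mixing → titration → heating.
No chain forces incubation (or any of the others) ahead of heating.
That's dilution, drying, mixing, rinsing, sampling, and titration — 6 in all.

6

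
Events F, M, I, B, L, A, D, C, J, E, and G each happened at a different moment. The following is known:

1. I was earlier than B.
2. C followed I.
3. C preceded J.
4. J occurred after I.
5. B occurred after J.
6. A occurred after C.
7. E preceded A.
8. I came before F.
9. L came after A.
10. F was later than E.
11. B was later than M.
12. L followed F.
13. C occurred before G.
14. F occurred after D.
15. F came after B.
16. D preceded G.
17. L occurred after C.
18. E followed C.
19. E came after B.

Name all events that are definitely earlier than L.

Directly stated before L: A, C, and F.
B reaches L via B → F → L.
D reaches L via D → F → L.
E reaches L via E → A → L.
Likewise I, J, and M each reach L by chaining the stated constraints.
No chain forces G ahead of L.

A, B, C, D, E, F, I, J, M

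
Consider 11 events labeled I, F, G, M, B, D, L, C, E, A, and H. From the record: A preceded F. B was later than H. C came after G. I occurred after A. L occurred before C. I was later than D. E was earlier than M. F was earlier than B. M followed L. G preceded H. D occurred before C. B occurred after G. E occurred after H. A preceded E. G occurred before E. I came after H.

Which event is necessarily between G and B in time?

H

Tracing the constraints gives G → H → B, so H sits after G and before B.
No other event is forced both after G and before B.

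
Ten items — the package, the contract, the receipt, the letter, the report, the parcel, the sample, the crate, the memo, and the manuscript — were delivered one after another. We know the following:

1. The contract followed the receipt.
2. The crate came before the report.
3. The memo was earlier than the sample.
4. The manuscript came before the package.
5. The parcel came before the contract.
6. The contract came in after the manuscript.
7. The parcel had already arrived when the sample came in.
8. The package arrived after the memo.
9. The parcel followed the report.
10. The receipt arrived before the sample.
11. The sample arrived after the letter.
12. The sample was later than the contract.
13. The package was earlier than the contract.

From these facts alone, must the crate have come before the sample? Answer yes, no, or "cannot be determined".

yes

Chain the constraints: the crate → the report → the parcel → the sample. Each link is directly stated, so the crate comes before the sample.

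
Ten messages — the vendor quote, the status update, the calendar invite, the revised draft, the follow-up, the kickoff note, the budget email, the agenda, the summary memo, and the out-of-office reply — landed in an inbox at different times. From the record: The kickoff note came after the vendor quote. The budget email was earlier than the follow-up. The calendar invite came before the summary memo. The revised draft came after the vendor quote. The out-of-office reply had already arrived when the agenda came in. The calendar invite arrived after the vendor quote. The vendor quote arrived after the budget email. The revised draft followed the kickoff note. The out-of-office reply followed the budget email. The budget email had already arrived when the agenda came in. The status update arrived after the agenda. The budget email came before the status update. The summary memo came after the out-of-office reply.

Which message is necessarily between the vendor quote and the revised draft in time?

the kickoff note

Tracing the constraints gives the vendor quote → the kickoff note → the revised draft, so the kickoff note sits after the vendor quote and before the revised draft.
No other message is forced both after the vendor quote and before the revised draft.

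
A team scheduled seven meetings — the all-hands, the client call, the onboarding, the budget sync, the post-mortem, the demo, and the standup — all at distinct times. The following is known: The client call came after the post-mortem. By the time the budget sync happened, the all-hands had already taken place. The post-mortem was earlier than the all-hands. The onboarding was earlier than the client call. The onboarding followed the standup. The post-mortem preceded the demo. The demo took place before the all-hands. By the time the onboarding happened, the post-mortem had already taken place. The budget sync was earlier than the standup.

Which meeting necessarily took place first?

The post-mortem has a chain of constraints placing it before every other meeting, so the post-mortem must be first.

the post-mortem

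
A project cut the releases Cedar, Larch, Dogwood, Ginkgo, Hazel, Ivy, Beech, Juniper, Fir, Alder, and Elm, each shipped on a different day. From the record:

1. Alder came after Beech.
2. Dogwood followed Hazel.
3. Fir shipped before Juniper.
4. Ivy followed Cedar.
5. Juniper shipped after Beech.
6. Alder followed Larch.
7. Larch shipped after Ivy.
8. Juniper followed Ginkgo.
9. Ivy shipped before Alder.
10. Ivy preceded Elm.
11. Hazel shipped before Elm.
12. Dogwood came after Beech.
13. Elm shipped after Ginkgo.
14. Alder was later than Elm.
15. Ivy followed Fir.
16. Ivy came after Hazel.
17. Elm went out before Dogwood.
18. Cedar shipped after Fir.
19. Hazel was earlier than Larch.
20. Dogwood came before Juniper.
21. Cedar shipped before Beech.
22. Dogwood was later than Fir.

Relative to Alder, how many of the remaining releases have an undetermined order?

Forced before Alder: Beech, Cedar, Elm, Fir, Ginkgo, Hazel, Ivy, and Larch.
That leaves Dogwood and Juniper with no forced order relative to Alder — 2.

2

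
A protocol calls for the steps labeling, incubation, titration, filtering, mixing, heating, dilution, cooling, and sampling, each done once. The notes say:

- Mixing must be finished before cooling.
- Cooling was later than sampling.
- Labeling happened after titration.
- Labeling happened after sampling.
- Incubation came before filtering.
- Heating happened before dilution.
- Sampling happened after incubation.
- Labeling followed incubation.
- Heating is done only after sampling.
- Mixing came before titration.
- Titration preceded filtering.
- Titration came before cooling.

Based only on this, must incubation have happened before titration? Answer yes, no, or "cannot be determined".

No chain of stated constraints runs from incubation to titration, and none runs from titration to incubation either.
So the relative order of incubation and titration is not fixed by the given facts.

cannot be determined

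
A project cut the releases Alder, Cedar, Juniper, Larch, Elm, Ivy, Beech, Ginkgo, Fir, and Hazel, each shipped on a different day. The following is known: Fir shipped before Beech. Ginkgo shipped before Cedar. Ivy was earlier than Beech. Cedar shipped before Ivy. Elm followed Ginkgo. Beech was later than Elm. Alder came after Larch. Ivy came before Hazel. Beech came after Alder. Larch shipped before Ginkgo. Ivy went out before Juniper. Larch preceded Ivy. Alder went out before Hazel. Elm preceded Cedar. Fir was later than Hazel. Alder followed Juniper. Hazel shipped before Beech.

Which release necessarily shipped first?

Larch

Larch has a chain of constraints placing it before every other release, so Larch must be first.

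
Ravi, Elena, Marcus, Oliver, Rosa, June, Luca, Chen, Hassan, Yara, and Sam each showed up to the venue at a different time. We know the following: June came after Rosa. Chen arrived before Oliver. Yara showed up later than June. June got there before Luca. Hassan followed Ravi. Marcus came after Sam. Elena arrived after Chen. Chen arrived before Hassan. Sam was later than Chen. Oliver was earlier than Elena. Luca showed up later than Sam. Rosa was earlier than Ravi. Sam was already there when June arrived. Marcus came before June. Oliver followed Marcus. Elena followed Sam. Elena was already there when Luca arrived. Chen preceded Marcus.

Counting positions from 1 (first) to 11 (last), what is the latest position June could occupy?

June must come before Luca and Yara — 2 guests forced after them.
Everything else can be placed before June in some valid order, so June can sit as late as position 11 − 2 = 9.

9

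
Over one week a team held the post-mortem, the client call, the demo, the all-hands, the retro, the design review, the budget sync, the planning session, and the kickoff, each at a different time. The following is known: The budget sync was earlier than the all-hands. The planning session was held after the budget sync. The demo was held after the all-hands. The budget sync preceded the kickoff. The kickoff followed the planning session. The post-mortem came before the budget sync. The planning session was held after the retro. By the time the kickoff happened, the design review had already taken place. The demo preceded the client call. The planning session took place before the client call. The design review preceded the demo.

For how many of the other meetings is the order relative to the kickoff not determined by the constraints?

Forced before the kickoff: the budget sync, the design review, the planning session, the post-mortem, and the retro.
That leaves the all-hands, the client call, and the demo with no forced order relative to the kickoff — 3.

3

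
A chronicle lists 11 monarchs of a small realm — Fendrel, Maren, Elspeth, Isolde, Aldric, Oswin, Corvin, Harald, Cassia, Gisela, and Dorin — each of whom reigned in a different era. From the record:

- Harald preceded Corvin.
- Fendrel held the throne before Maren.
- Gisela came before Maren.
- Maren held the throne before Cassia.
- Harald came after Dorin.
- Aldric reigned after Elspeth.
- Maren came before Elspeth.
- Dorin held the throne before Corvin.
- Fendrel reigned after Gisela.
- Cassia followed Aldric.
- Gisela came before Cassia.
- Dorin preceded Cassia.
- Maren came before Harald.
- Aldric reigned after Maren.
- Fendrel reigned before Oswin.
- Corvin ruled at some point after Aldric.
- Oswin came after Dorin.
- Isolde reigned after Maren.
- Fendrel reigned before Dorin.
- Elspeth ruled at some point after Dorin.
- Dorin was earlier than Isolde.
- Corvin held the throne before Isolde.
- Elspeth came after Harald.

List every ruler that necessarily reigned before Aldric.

Dorin, Elspeth, Fendrel, Gisela, Harald, Maren

Directly stated before Aldric: Elspeth and Maren.
Dorin reaches Aldric via Dorin → Elspeth → Aldric.
Fendrel reaches Aldric via Fendrel → Maren → Aldric.
Gisela reaches Aldric via Gisela → Maren → Aldric.
Likewise Harald reaches Aldric by chaining the stated constraints.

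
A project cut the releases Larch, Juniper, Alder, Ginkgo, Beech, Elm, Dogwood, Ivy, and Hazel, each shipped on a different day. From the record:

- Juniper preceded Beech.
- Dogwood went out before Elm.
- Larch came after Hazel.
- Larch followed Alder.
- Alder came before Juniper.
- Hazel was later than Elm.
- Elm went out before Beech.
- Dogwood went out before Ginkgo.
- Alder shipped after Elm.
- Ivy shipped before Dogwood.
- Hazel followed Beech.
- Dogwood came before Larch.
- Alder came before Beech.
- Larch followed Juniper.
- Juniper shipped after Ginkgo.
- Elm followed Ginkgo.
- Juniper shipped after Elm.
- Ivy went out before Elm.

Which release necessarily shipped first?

Ivy

Ivy has a chain of constraints placing it before every other release, so Ivy must be first.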